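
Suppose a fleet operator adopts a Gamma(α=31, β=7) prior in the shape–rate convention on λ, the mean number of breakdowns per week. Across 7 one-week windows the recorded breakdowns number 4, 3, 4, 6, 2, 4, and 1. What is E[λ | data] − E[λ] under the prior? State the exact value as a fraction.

Total count: 4 + 3 + 4 + 6 + 2 + 4 + 1 = 24.
Total exposure: 7 weeks.
Gamma(α, β) with Poisson data over total exposure Σt gives posterior Gamma(α+Σx, β+Σt) = Gamma(55, 14).
Posterior mean = 55/14 = 55/14; prior mean = 31/7 = 31/7. Difference = 55/14 − 31/7 = -1/2.

-1/2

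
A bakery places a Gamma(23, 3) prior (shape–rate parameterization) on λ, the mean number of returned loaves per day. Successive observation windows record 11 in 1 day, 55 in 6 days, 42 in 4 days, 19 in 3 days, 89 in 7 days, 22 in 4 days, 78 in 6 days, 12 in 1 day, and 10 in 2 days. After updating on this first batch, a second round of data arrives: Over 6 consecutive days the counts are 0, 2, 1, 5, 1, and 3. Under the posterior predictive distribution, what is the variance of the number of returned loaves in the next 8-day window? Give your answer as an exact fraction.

152184/1849

Total count: 11 + 55 + 42 + 19 + 89 + 22 + 78 + 12 + 10 = 338.
Total exposure: 1 + 6 + 4 + 3 + 7 + 4 + 6 + 1 + 2 = 34 days.
After the first batch: Gamma(23 + 338, 3 + 34) = Gamma(361, 37).
Total count: 0 + 2 + 1 + 5 + 1 + 3 = 12.
Total exposure: 6 days.
After the second batch: Gamma(361 + 12, 37 + 6) = Gamma(373, 43).
The posterior predictive for a window of length T is Negative Binomial with variance T·α'·(β'+T)/β'² = 8·373·51/1849 = 152184/1849.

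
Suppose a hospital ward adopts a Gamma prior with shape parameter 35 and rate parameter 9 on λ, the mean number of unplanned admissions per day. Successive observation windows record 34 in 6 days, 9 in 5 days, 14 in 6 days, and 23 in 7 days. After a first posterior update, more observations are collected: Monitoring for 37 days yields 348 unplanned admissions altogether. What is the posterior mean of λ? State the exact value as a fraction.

Total count: 34 + 9 + 14 + 23 = 80.
Total exposure: 6 + 5 + 6 + 7 = 24 days.
After the first batch: Gamma(35 + 80, 9 + 24) = Gamma(115, 33).
Total count 348 over total exposure 37 days.
After the second batch: Gamma(115 + 348, 33 + 37) = Gamma(463, 70).
Posterior mean = α'/β' = 463/70.

463/70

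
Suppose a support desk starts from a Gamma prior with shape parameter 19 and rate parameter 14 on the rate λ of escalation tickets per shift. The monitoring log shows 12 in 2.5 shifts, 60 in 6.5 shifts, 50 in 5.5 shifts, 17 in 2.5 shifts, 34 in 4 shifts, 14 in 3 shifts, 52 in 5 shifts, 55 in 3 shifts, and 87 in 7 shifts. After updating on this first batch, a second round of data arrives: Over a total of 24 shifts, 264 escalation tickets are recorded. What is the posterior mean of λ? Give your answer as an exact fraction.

664/77

Total count: 12 + 60 + 50 + 17 + 34 + 14 + 52 + 55 + 87 = 381.
Total exposure: 2.5 + 6.5 + 5.5 + 2.5 + 4 + 3 + 5 + 3 + 7 = 39 shifts.
After the first batch: Gamma(19 + 381, 14 + 39) = Gamma(400, 53).
Total count 264 over total exposure 24 shifts.
After the second batch: Gamma(400 + 264, 53 + 24) = Gamma(664, 77).
Posterior mean = α'/β' = 664/77.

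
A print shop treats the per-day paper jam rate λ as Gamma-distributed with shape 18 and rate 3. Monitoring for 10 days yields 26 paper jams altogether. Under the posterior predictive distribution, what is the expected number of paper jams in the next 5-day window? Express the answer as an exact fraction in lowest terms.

220/13

Total count 26 over total exposure 10 days.
The Gamma prior is conjugate for the Poisson rate, so λ | data ~ Gamma(18+26, 3+10) = Gamma(44, 13).
Predictive mean over a 5-day window = T·E[λ|data] = 5·44/13 = 220/13.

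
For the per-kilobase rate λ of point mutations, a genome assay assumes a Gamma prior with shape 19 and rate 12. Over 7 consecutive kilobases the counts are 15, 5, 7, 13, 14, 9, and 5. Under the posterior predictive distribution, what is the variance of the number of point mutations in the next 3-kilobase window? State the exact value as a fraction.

Total count: 15 + 5 + 7 + 13 + 14 + 9 + 5 = 68.
Total exposure: 7 kilobases.
The Gamma prior is conjugate for the Poisson rate, so λ | data ~ Gamma(19+68, 12+7) = Gamma(87, 19).
The posterior predictive for a window of length T is Negative Binomial with variance T·α'·(β'+T)/β'² = 3·87·22/361 = 5742/361.

5742/361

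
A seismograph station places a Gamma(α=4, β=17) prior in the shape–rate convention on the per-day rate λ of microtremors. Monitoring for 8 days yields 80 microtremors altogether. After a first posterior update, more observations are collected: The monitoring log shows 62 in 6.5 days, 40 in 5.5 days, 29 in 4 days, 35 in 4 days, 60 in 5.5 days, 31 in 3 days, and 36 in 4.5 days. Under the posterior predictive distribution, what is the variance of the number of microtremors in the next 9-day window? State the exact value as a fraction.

7839/116

Total count 80 over total exposure 8 days.
After the first batch: Gamma(4 + 80, 17 + 8) = Gamma(84, 25).
Total count: 62 + 40 + 29 + 35 + 60 + 31 + 36 = 293.
Total exposure: 6.5 + 5.5 + 4 + 4 + 5.5 + 3 + 4.5 = 33 days.
After the second batch: Gamma(84 + 293, 25 + 33) = Gamma(377, 58).
The posterior predictive for a window of length T is Negative Binomial with variance T·α'·(β'+T)/β'² = 9·377·67/3364 = 7839/116.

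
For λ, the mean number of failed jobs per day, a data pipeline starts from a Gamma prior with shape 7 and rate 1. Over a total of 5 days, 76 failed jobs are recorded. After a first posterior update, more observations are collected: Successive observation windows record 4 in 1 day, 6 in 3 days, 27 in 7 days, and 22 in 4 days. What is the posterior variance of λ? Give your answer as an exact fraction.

Total count 76 over total exposure 5 days.
After the first batch: Gamma(7 + 76, 1 + 5) = Gamma(83, 6).
Total count: 4 + 6 + 27 + 22 = 59.
Total exposure: 1 + 3 + 7 + 4 = 15 days.
After the second batch: Gamma(83 + 59, 6 + 15) = Gamma(142, 21).
Posterior variance = α'/β'² = 142/441.

142/441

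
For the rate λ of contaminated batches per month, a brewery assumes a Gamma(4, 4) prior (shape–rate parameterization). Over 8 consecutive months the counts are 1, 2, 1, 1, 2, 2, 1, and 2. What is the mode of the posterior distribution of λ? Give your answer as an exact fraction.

Total count: 1 + 2 + 1 + 1 + 2 + 2 + 1 + 2 = 12.
Total exposure: 8 months.
Posterior: α' = 4 + 12 = 16, β' = 4 + 8 = 12.
Posterior mode = (α'−1)/β' = 15/12 = 5/4.

5/4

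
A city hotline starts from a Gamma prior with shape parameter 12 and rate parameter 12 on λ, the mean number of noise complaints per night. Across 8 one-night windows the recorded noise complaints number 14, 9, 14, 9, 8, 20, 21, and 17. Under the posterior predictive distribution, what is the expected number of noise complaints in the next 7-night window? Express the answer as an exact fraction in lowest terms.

Total count: 14 + 9 + 14 + 9 + 8 + 20 + 21 + 17 = 112.
Total exposure: 8 nights.
Conjugate update: add total count to the shape and total exposure to the rate, giving Gamma(124, 20).
Predictive mean over a 7-night window = T·E[λ|data] = 7·124/20 = 217/5.

217/5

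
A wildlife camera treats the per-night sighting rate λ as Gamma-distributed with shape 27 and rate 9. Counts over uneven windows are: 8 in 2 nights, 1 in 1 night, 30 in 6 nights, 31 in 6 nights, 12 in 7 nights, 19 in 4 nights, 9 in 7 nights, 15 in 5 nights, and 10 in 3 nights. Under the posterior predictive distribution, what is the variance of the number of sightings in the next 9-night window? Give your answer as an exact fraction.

Total count: 8 + 1 + 30 + 31 + 12 + 19 + 9 + 15 + 10 = 135.
Total exposure: 2 + 1 + 6 + 6 + 7 + 4 + 7 + 5 + 3 = 41 nights.
Gamma(α, β) with Poisson data over total exposure Σt gives posterior Gamma(α+Σx, β+Σt) = Gamma(162, 50).
The posterior predictive for a window of length T is Negative Binomial with variance T·α'·(β'+T)/β'² = 9·162·59/2500 = 43011/1250.

43011/1250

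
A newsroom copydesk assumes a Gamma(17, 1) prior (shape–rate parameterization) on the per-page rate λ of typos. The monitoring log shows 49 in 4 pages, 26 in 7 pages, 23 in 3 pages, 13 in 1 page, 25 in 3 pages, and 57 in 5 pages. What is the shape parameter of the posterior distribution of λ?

Total count: 49 + 26 + 23 + 13 + 25 + 57 = 193.
Total exposure: 4 + 7 + 3 + 1 + 3 + 5 = 23 pages.
Gamma(α, β) with Poisson data over total exposure Σt gives posterior Gamma(α+Σx, β+Σt) = Gamma(210, 24).

210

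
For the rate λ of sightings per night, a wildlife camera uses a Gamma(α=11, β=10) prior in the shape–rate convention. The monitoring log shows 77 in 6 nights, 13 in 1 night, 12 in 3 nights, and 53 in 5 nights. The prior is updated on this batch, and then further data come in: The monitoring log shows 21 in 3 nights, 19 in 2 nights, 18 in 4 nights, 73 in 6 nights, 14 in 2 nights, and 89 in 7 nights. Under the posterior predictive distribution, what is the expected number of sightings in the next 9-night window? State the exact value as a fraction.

3600/49

Total count: 77 + 13 + 12 + 53 = 155.
Total exposure: 6 + 1 + 3 + 5 = 15 nights.
After the first batch: Gamma(11 + 155, 10 + 15) = Gamma(166, 25).
Total count: 21 + 19 + 18 + 73 + 14 + 89 = 234.
Total exposure: 3 + 2 + 4 + 6 + 2 + 7 = 24 nights.
After the second batch: Gamma(166 + 234, 25 + 24) = Gamma(400, 49).
Predictive mean over a 9-night window = T·E[λ|data] = 9·400/49 = 3600/49.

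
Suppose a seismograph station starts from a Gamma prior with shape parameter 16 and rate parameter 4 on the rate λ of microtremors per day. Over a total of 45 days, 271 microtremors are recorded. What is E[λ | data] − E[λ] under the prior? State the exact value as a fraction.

13/7

Total count 271 over total exposure 45 days.
Conjugate update: add total count to the shape and total exposure to the rate, giving Gamma(287, 49).
Posterior mean = 287/49 = 41/7; prior mean = 16/4 = 4. Difference = 41/7 − 4 = 13/7.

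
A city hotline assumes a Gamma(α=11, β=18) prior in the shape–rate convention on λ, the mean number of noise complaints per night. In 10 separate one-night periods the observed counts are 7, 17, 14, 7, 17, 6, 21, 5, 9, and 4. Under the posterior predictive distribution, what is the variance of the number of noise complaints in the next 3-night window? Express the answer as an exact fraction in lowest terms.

Total count: 7 + 17 + 14 + 7 + 17 + 6 + 21 + 5 + 9 + 4 = 107.
Total exposure: 10 nights.
Posterior: α' = 11 + 107 = 118, β' = 18 + 10 = 28.
The posterior predictive for a window of length T is Negative Binomial with variance T·α'·(β'+T)/β'² = 3·118·31/784 = 5487/392.

5487/392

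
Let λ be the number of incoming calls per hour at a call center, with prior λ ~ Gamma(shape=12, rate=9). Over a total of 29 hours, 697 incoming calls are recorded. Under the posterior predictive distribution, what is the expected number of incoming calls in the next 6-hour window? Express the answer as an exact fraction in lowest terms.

Total count 697 over total exposure 29 hours.
The Gamma prior is conjugate for the Poisson rate, so λ | data ~ Gamma(12+697, 9+29) = Gamma(709, 38).
Predictive mean over a 6-hour window = T·E[λ|data] = 6·709/38 = 2127/19.

2127/19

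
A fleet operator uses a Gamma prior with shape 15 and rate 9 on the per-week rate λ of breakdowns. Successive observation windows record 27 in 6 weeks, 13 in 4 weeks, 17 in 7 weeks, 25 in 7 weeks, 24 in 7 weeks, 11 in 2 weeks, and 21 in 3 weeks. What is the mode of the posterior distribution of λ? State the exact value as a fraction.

Total count: 27 + 13 + 17 + 25 + 24 + 11 + 21 = 138.
Total exposure: 6 + 4 + 7 + 7 + 7 + 2 + 3 = 36 weeks.
The Gamma prior is conjugate for the Poisson rate, so λ | data ~ Gamma(15+138, 9+36) = Gamma(153, 45).
Posterior mode = (α'−1)/β' = 152/45.

152/45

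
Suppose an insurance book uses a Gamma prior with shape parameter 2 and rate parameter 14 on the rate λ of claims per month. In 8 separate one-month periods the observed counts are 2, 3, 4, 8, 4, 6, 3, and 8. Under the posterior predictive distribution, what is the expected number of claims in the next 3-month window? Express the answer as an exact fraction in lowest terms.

60/11

Total count: 2 + 3 + 4 + 8 + 4 + 6 + 3 + 8 = 38.
Total exposure: 8 months.
Posterior: α' = 2 + 38 = 40, β' = 14 + 8 = 22.
Predictive mean over a 3-month window = T·E[λ|data] = 3·40/22 = 60/11.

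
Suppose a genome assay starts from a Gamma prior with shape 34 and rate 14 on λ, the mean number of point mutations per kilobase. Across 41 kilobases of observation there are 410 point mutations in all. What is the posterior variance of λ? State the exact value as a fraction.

444/3025

Total count 410 over total exposure 41 kilobases.
The Gamma prior is conjugate for the Poisson rate, so λ | data ~ Gamma(34+410, 14+41) = Gamma(444, 55).
Posterior variance = α'/β'² = 444/3025.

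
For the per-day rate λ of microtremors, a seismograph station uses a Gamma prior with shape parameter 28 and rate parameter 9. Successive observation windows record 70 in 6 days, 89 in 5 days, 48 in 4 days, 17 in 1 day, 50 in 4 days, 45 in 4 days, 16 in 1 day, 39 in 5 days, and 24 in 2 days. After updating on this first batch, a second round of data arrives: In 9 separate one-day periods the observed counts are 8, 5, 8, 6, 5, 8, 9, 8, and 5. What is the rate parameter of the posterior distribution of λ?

Total count: 70 + 89 + 48 + 17 + 50 + 45 + 16 + 39 + 24 = 398.
Total exposure: 6 + 5 + 4 + 1 + 4 + 4 + 1 + 5 + 2 = 32 days.
After the first batch: Gamma(28 + 398, 9 + 32) = Gamma(426, 41).
Total count: 8 + 5 + 8 + 6 + 5 + 8 + 9 + 8 + 5 = 62.
Total exposure: 9 days.
After the second batch: Gamma(426 + 62, 41 + 9) = Gamma(488, 50).

50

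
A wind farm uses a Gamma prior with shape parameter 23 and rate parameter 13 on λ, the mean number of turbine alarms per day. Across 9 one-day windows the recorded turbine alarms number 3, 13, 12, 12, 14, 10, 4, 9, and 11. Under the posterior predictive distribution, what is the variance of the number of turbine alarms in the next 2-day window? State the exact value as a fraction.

Total count: 3 + 13 + 12 + 12 + 14 + 10 + 4 + 9 + 11 = 88.
Total exposure: 9 days.
Gamma(α, β) with Poisson data over total exposure Σt gives posterior Gamma(α+Σx, β+Σt) = Gamma(111, 22).
The posterior predictive for a window of length T is Negative Binomial with variance T·α'·(β'+T)/β'² = 2·111·24/484 = 1332/121.

1332/121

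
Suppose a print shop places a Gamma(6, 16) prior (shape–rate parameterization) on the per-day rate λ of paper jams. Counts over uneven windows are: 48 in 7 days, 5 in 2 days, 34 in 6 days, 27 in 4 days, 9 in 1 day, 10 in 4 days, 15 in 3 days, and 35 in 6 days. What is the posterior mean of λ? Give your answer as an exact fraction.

27/7

Total count: 48 + 5 + 34 + 27 + 9 + 10 + 15 + 35 = 183.
Total exposure: 7 + 2 + 6 + 4 + 1 + 4 + 3 + 6 = 33 days.
Conjugate update: add total count to the shape and total exposure to the rate, giving Gamma(189, 49).
Posterior mean = α'/β' = 189/49 = 27/7.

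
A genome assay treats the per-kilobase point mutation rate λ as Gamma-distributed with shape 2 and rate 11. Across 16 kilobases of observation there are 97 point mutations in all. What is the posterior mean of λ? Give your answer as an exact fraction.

11/3

Total count 97 over total exposure 16 kilobases.
The Gamma prior is conjugate for the Poisson rate, so λ | data ~ Gamma(2+97, 11+16) = Gamma(99, 27).
Posterior mean = α'/β' = 99/27 = 11/3.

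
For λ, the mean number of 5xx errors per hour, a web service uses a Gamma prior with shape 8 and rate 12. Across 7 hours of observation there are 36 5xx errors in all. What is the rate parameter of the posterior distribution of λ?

19

Total count 36 over total exposure 7 hours.
By Gamma–Poisson conjugacy, the posterior is Gamma(α + Σx, β + Σt) = Gamma(8 + 36, 12 + 7) = Gamma(44, 19).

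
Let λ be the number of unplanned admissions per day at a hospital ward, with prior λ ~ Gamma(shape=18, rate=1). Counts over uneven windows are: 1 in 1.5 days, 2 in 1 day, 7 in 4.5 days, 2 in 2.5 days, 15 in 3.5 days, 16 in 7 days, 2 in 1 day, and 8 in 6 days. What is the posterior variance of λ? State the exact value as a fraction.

Total count: 1 + 2 + 7 + 2 + 15 + 16 + 2 + 8 = 53.
Total exposure: 1.5 + 1 + 4.5 + 2.5 + 3.5 + 7 + 1 + 6 = 27 days.
Gamma(α, β) with Poisson data over total exposure Σt gives posterior Gamma(α+Σx, β+Σt) = Gamma(71, 28).
Posterior variance = α'/β'² = 71/784.

71/784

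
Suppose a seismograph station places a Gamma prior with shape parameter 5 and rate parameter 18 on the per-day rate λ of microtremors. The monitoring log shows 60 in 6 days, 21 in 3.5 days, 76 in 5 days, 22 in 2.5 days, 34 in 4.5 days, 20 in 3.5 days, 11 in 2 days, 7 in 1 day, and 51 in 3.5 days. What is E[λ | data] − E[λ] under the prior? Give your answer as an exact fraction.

391/66

Total count: 60 + 21 + 76 + 22 + 34 + 20 + 11 + 7 + 51 = 302.
Total exposure: 6 + 3.5 + 5 + 2.5 + 4.5 + 3.5 + 2 + 1 + 3.5 = 31.5 days.
The Gamma prior is conjugate for the Poisson rate, so λ | data ~ Gamma(5+302, 18+31.5) = Gamma(307, 99/2).
Posterior mean = 307/(99/2) = 614/99; prior mean = 5/18 = 5/18. Difference = 614/99 − 5/18 = 391/66.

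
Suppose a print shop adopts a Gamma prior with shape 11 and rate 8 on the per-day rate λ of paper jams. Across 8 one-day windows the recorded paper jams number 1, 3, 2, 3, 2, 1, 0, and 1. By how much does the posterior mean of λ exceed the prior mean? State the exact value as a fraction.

Total count: 1 + 3 + 2 + 3 + 2 + 1 + 0 + 1 = 13.
Total exposure: 8 days.
The Gamma prior is conjugate for the Poisson rate, so λ | data ~ Gamma(11+13, 8+8) = Gamma(24, 16).
Posterior mean = 24/16 = 3/2; prior mean = 11/8 = 11/8. Difference = 3/2 − 11/8 = 1/8.

1/8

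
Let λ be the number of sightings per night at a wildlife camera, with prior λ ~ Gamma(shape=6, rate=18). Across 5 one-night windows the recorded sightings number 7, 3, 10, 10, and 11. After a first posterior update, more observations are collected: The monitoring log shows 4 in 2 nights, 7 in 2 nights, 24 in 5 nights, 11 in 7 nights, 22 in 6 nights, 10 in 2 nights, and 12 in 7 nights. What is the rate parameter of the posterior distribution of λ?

Total count: 7 + 3 + 10 + 10 + 11 = 41.
Total exposure: 5 nights.
After the first batch: Gamma(6 + 41, 18 + 5) = Gamma(47, 23).
Total count: 4 + 7 + 24 + 11 + 22 + 10 + 12 = 90.
Total exposure: 2 + 2 + 5 + 7 + 6 + 2 + 7 = 31 nights.
After the second batch: Gamma(47 + 90, 23 + 31) = Gamma(137, 54).

54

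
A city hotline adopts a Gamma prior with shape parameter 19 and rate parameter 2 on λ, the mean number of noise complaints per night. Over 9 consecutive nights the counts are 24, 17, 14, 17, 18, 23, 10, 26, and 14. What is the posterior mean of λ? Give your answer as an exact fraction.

Total count: 24 + 17 + 14 + 17 + 18 + 23 + 10 + 26 + 14 = 163.
Total exposure: 9 nights.
Posterior: α' = 19 + 163 = 182, β' = 2 + 9 = 11.
Posterior mean = α'/β' = 182/11.

182/11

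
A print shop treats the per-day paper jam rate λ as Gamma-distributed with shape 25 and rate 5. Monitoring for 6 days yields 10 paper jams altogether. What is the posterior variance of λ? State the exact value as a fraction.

Total count 10 over total exposure 6 days.
Posterior: α' = 25 + 10 = 35, β' = 5 + 6 = 11.
Posterior variance = α'/β'² = 35/121.

35/121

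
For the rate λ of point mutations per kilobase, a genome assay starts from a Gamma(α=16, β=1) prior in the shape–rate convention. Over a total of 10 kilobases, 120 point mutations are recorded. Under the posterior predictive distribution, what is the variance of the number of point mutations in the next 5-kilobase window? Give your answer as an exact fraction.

Total count 120 over total exposure 10 kilobases.
Conjugate update: add total count to the shape and total exposure to the rate, giving Gamma(136, 11).
The posterior predictive for a window of length T is Negative Binomial with variance T·α'·(β'+T)/β'² = 5·136·16/121 = 10880/121.

10880/121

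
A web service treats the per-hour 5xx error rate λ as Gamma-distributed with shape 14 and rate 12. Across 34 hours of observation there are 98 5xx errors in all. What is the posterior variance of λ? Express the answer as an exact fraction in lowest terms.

28/529

Total count 98 over total exposure 34 hours.
Conjugate update: add total count to the shape and total exposure to the rate, giving Gamma(112, 46).
Posterior variance = α'/β'² = 112/2116 = 28/529.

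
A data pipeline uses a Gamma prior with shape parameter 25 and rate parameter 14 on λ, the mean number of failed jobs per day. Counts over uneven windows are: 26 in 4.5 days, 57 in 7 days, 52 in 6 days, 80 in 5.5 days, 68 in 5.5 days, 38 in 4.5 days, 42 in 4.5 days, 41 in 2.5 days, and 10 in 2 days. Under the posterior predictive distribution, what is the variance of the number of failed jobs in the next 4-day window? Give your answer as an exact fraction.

6585/196

Total count: 26 + 57 + 52 + 80 + 68 + 38 + 42 + 41 + 10 = 414.
Total exposure: 4.5 + 7 + 6 + 5.5 + 5.5 + 4.5 + 4.5 + 2.5 + 2 = 42 days.
The Gamma prior is conjugate for the Poisson rate, so λ | data ~ Gamma(25+414, 14+42) = Gamma(439, 56).
The posterior predictive for a window of length T is Negative Binomial with variance T·α'·(β'+T)/β'² = 4·439·60/3136 = 6585/196.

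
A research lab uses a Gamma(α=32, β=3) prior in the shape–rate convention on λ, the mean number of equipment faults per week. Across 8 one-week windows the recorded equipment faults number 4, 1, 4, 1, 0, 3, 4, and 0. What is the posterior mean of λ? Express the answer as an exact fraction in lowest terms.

Total count: 4 + 1 + 4 + 1 + 0 + 3 + 4 + 0 = 17.
Total exposure: 8 weeks.
Conjugate update: add total count to the shape and total exposure to the rate, giving Gamma(49, 11).
Posterior mean = α'/β' = 49/11.

49/11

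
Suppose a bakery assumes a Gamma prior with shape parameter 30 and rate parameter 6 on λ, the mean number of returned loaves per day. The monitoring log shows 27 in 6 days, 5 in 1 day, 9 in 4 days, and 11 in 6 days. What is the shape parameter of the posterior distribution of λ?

Total count: 27 + 5 + 9 + 11 = 52.
Total exposure: 6 + 1 + 4 + 6 = 17 days.
Posterior: α' = 30 + 52 = 82, β' = 6 + 17 = 23.

82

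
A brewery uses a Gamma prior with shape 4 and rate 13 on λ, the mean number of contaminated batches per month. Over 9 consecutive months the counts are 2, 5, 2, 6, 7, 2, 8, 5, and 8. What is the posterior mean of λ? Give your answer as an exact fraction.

49/22

Total count: 2 + 5 + 2 + 6 + 7 + 2 + 8 + 5 + 8 = 45.
Total exposure: 9 months.
Conjugate update: add total count to the shape and total exposure to the rate, giving Gamma(49, 22).
Posterior mean = α'/β' = 49/22.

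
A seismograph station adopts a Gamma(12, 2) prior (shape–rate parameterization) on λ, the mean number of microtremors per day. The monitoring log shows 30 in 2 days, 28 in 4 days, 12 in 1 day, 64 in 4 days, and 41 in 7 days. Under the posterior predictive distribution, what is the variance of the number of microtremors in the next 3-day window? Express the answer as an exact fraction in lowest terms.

Total count: 30 + 28 + 12 + 64 + 41 = 175.
Total exposure: 2 + 4 + 1 + 4 + 7 = 18 days.
Conjugate update: add total count to the shape and total exposure to the rate, giving Gamma(187, 20).
The posterior predictive for a window of length T is Negative Binomial with variance T·α'·(β'+T)/β'² = 3·187·23/400 = 12903/400.

12903/400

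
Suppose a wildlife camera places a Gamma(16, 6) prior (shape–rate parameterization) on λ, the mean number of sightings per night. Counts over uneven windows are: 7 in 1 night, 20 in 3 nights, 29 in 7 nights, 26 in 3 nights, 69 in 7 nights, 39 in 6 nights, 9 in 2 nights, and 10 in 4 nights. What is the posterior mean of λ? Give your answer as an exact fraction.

75/13

Total count: 7 + 20 + 29 + 26 + 69 + 39 + 9 + 10 = 209.
Total exposure: 1 + 3 + 7 + 3 + 7 + 6 + 2 + 4 = 33 nights.
Conjugate update: add total count to the shape and total exposure to the rate, giving Gamma(225, 39).
Posterior mean = α'/β' = 225/39 = 75/13.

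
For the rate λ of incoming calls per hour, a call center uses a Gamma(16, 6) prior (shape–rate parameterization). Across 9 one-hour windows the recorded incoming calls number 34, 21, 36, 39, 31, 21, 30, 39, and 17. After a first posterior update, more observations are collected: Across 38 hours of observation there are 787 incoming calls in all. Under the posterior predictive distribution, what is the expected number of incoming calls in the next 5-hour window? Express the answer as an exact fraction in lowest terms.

5355/53

Total count: 34 + 21 + 36 + 39 + 31 + 21 + 30 + 39 + 17 = 268.
Total exposure: 9 hours.
After the first batch: Gamma(16 + 268, 6 + 9) = Gamma(284, 15).
Total count 787 over total exposure 38 hours.
After the second batch: Gamma(284 + 787, 15 + 38) = Gamma(1071, 53).
Predictive mean over a 5-hour window = T·E[λ|data] = 5·1071/53 = 5355/53.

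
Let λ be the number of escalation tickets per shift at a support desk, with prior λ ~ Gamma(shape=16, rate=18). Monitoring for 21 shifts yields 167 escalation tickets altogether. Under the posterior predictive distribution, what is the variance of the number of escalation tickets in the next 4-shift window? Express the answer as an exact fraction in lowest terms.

Total count 167 over total exposure 21 shifts.
Posterior: α' = 16 + 167 = 183, β' = 18 + 21 = 39.
The posterior predictive for a window of length T is Negative Binomial with variance T·α'·(β'+T)/β'² = 4·183·43/1521 = 10492/507.

10492/507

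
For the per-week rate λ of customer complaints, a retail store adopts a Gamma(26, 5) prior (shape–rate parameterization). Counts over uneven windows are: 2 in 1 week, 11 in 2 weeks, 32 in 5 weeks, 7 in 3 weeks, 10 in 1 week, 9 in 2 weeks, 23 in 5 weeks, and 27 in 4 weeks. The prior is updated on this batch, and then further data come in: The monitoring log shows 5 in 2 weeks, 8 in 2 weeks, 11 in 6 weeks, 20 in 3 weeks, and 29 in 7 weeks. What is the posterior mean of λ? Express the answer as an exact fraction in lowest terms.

Total count: 2 + 11 + 32 + 7 + 10 + 9 + 23 + 27 = 121.
Total exposure: 1 + 2 + 5 + 3 + 1 + 2 + 5 + 4 = 23 weeks.
After the first batch: Gamma(26 + 121, 5 + 23) = Gamma(147, 28).
Total count: 5 + 8 + 11 + 20 + 29 = 73.
Total exposure: 2 + 2 + 6 + 3 + 7 = 20 weeks.
After the second batch: Gamma(147 + 73, 28 + 20) = Gamma(220, 48).
Posterior mean = α'/β' = 220/48 = 55/12.

55/12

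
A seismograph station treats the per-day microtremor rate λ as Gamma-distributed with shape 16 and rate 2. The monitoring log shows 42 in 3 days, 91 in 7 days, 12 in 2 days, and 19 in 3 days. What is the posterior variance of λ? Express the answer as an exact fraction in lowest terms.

180/289

Total count: 42 + 91 + 12 + 19 = 164.
Total exposure: 3 + 7 + 2 + 3 = 15 days.
The Gamma prior is conjugate for the Poisson rate, so λ | data ~ Gamma(16+164, 2+15) = Gamma(180, 17).
Posterior variance = α'/β'² = 180/289.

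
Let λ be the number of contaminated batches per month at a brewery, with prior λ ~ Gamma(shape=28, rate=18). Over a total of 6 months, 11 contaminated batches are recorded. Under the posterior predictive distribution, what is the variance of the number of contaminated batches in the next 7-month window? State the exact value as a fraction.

2821/192

Total count 11 over total exposure 6 months.
The Gamma prior is conjugate for the Poisson rate, so λ | data ~ Gamma(28+11, 18+6) = Gamma(39, 24).
The posterior predictive for a window of length T is Negative Binomial with variance T·α'·(β'+T)/β'² = 7·39·31/576 = 2821/192.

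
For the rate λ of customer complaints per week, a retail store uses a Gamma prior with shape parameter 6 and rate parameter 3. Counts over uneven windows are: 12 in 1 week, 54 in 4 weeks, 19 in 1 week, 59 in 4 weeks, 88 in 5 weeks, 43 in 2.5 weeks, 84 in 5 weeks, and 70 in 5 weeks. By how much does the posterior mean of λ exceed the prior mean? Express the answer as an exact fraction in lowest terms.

Total count: 12 + 54 + 19 + 59 + 88 + 43 + 84 + 70 = 429.
Total exposure: 1 + 4 + 1 + 4 + 5 + 2.5 + 5 + 5 = 27.5 weeks.
Conjugate update: add total count to the shape and total exposure to the rate, giving Gamma(435, 61/2).
Posterior mean = 435/(61/2) = 870/61; prior mean = 6/3 = 2. Difference = 870/61 − 2 = 748/61.

748/61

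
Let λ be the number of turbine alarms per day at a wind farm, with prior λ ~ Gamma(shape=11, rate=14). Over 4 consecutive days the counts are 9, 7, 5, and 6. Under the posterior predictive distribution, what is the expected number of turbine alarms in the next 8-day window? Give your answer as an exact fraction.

152/9

Total count: 9 + 7 + 5 + 6 = 27.
Total exposure: 4 days.
Posterior: α' = 11 + 27 = 38, β' = 14 + 4 = 18.
Predictive mean over an 8-day window = T·E[λ|data] = 8·38/18 = 152/9.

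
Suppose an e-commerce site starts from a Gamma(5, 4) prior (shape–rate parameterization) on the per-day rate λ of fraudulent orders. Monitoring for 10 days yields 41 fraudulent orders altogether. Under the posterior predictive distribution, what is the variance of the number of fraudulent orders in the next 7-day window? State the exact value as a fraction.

69/2

Total count 41 over total exposure 10 days.
Posterior: α' = 5 + 41 = 46, β' = 4 + 10 = 14.
The posterior predictive for a window of length T is Negative Binomial with variance T·α'·(β'+T)/β'² = 7·46·21/196 = 69/2.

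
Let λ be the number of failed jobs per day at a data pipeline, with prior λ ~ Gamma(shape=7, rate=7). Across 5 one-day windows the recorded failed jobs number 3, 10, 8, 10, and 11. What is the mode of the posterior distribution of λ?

Total count: 3 + 10 + 8 + 10 + 11 = 42.
Total exposure: 5 days.
The Gamma prior is conjugate for the Poisson rate, so λ | data ~ Gamma(7+42, 7+5) = Gamma(49, 12).
Posterior mode = (α'−1)/β' = 48/12 = 4.

4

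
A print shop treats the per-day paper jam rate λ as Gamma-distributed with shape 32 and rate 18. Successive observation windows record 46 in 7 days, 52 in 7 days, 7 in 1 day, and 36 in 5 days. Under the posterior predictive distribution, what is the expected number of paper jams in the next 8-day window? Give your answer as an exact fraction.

692/19

Total count: 46 + 52 + 7 + 36 = 141.
Total exposure: 7 + 7 + 1 + 5 = 20 days.
Posterior: α' = 32 + 141 = 173, β' = 18 + 20 = 38.
Predictive mean over an 8-day window = T·E[λ|data] = 8·173/38 = 692/19.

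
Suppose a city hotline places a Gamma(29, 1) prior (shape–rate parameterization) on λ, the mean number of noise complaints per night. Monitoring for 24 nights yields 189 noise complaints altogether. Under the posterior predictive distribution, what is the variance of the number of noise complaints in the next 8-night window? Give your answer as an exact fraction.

57552/625

Total count 189 over total exposure 24 nights.
The Gamma prior is conjugate for the Poisson rate, so λ | data ~ Gamma(29+189, 1+24) = Gamma(218, 25).
The posterior predictive for a window of length T is Negative Binomial with variance T·α'·(β'+T)/β'² = 8·218·33/625 = 57552/625.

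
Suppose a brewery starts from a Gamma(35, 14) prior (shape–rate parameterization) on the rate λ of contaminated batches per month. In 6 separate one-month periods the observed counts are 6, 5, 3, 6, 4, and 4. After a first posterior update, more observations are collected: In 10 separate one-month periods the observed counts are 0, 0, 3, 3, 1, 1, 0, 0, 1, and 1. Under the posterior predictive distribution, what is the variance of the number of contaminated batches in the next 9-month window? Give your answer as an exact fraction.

Total count: 6 + 5 + 3 + 6 + 4 + 4 = 28.
Total exposure: 6 months.
After the first batch: Gamma(35 + 28, 14 + 6) = Gamma(63, 20).
Total count: 0 + 0 + 3 + 3 + 1 + 1 + 0 + 0 + 1 + 1 = 10.
Total exposure: 10 months.
After the second batch: Gamma(63 + 10, 20 + 10) = Gamma(73, 30).
The posterior predictive for a window of length T is Negative Binomial with variance T·α'·(β'+T)/β'² = 9·73·39/900 = 2847/100.

2847/100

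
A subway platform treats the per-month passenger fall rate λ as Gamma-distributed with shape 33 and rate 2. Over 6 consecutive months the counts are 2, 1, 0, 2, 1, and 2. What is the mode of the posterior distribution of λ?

Total count: 2 + 1 + 0 + 2 + 1 + 2 = 8.
Total exposure: 6 months.
The Gamma prior is conjugate for the Poisson rate, so λ | data ~ Gamma(33+8, 2+6) = Gamma(41, 8).
Posterior mode = (α'−1)/β' = 40/8 = 5.

5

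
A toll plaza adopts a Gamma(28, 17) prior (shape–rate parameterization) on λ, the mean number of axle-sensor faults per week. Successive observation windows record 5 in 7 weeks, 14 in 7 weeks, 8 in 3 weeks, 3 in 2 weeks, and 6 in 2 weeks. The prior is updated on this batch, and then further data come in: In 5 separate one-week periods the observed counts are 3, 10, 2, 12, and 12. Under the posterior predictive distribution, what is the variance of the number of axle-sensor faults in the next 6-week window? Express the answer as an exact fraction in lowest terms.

30282/1849

Total count: 5 + 14 + 8 + 3 + 6 = 36.
Total exposure: 7 + 7 + 3 + 2 + 2 = 21 weeks.
After the first batch: Gamma(28 + 36, 17 + 21) = Gamma(64, 38).
Total count: 3 + 10 + 2 + 12 + 12 = 39.
Total exposure: 5 weeks.
After the second batch: Gamma(64 + 39, 38 + 5) = Gamma(103, 43).
The posterior predictive for a window of length T is Negative Binomial with variance T·α'·(β'+T)/β'² = 6·103·49/1849 = 30282/1849.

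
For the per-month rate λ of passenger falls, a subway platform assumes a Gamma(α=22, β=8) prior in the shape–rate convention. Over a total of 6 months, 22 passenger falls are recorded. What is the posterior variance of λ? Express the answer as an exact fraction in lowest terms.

Total count 22 over total exposure 6 months.
By Gamma–Poisson conjugacy, the posterior is Gamma(α + Σx, β + Σt) = Gamma(22 + 22, 8 + 6) = Gamma(44, 14).
Posterior variance = α'/β'² = 44/196 = 11/49.

11/49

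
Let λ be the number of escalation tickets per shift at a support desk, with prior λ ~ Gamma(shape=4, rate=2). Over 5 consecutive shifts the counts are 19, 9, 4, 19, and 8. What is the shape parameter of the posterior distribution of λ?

Total count: 19 + 9 + 4 + 19 + 8 = 59.
Total exposure: 5 shifts.
By Gamma–Poisson conjugacy, the posterior is Gamma(α + Σx, β + Σt) = Gamma(4 + 59, 2 + 5) = Gamma(63, 7).

63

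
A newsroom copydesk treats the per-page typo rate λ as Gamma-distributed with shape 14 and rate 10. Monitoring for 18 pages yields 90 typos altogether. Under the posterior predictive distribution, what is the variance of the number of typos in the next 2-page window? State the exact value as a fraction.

390/49

Total count 90 over total exposure 18 pages.
Posterior: α' = 14 + 90 = 104, β' = 10 + 18 = 28.
The posterior predictive for a window of length T is Negative Binomial with variance T·α'·(β'+T)/β'² = 2·104·30/784 = 390/49.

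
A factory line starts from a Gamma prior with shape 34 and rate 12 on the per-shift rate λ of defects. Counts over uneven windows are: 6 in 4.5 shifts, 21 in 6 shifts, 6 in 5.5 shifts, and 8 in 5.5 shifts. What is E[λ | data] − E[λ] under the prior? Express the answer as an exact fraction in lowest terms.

Total count: 6 + 21 + 6 + 8 = 41.
Total exposure: 4.5 + 6 + 5.5 + 5.5 = 21.5 shifts.
Posterior: α' = 34 + 41 = 75, β' = 12 + 21.5 = 67/2.
Posterior mean = 75/(67/2) = 150/67; prior mean = 34/12 = 17/6. Difference = 150/67 − 17/6 = -239/402.

-239/402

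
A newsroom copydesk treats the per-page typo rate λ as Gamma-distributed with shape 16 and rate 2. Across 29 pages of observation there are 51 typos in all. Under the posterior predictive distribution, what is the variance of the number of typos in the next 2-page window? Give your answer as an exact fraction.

Total count 51 over total exposure 29 pages.
Posterior: α' = 16 + 51 = 67, β' = 2 + 29 = 31.
The posterior predictive for a window of length T is Negative Binomial with variance T·α'·(β'+T)/β'² = 2·67·33/961 = 4422/961.

4422/961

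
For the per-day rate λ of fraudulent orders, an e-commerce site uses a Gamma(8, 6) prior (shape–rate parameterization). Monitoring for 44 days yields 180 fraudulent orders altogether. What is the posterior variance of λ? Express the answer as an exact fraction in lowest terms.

47/625

Total count 180 over total exposure 44 days.
Gamma(α, β) with Poisson data over total exposure Σt gives posterior Gamma(α+Σx, β+Σt) = Gamma(188, 50).
Posterior variance = α'/β'² = 188/2500 = 47/625.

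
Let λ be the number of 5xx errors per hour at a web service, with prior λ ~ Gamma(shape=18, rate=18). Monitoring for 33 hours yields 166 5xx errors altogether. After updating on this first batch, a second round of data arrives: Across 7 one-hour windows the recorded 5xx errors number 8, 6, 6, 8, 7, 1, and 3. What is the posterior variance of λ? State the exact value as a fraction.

223/3364

Total count 166 over total exposure 33 hours.
After the first batch: Gamma(18 + 166, 18 + 33) = Gamma(184, 51).
Total count: 8 + 6 + 6 + 8 + 7 + 1 + 3 = 39.
Total exposure: 7 hours.
After the second batch: Gamma(184 + 39, 51 + 7) = Gamma(223, 58).
Posterior variance = α'/β'² = 223/3364.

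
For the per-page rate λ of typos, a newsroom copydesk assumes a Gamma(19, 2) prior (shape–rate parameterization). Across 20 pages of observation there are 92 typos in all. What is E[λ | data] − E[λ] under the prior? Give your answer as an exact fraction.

Total count 92 over total exposure 20 pages.
Posterior: α' = 19 + 92 = 111, β' = 2 + 20 = 22.
Posterior mean = 111/22 = 111/22; prior mean = 19/2 = 19/2. Difference = 111/22 − 19/2 = -49/11.

-49/11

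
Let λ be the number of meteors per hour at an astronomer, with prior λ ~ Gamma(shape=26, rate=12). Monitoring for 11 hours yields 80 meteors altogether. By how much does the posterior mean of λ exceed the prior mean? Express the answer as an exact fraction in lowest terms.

337/138

Total count 80 over total exposure 11 hours.
By Gamma–Poisson conjugacy, the posterior is Gamma(α + Σx, β + Σt) = Gamma(26 + 80, 12 + 11) = Gamma(106, 23).
Posterior mean = 106/23 = 106/23; prior mean = 26/12 = 13/6. Difference = 106/23 − 13/6 = 337/138.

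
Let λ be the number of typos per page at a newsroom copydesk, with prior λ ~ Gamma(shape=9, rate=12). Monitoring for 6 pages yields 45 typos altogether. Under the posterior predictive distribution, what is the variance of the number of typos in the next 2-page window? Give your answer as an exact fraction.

20/3

Total count 45 over total exposure 6 pages.
Gamma(α, β) with Poisson data over total exposure Σt gives posterior Gamma(α+Σx, β+Σt) = Gamma(54, 18).
The posterior predictive for a window of length T is Negative Binomial with variance T·α'·(β'+T)/β'² = 2·54·20/324 = 20/3.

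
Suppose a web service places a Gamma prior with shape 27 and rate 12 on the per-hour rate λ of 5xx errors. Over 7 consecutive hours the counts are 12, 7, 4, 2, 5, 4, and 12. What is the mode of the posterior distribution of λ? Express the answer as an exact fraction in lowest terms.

72/19

Total count: 12 + 7 + 4 + 2 + 5 + 4 + 12 = 46.
Total exposure: 7 hours.
The Gamma prior is conjugate for the Poisson rate, so λ | data ~ Gamma(27+46, 12+7) = Gamma(73, 19).
Posterior mode = (α'−1)/β' = 72/19.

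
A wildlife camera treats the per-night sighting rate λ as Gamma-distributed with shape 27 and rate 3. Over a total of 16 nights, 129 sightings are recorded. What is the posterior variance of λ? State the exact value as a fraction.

Total count 129 over total exposure 16 nights.
The Gamma prior is conjugate for the Poisson rate, so λ | data ~ Gamma(27+129, 3+16) = Gamma(156, 19).
Posterior variance = α'/β'² = 156/361.

156/361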